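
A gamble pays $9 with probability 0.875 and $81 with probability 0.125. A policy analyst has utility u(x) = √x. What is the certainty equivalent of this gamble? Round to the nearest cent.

$14.06

E[u] = 0.875·√9 + 0.125·√81 = 0.875·3 + 0.125·9 = 3.75
CE = (3.75)² = 14.0625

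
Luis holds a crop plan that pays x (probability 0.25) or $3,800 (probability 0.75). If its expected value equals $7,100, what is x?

x = $17,000

0.25·x + 0.75·3800 = 7100
0.25·x = 7100 − 2850 = 4250
x = 4250 / 0.25 = 17000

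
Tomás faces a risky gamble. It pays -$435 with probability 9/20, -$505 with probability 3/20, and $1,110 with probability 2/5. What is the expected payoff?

$172.50

EV = 9/20 × (-435) + 3/20 × (-505) + 2/5 × 1110 = -195.75 − 75.75 + 444 = 172.5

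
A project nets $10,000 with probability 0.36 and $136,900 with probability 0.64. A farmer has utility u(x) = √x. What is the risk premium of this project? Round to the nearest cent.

$16,796.16

E[u] = 0.36·√10000 + 0.64·√136900 = 0.36·100 + 0.64·370 = 272.8
CE = (272.8)² = 74419.84
Risk premium = EV − CE = 91216 − 74419.84 = 16796.16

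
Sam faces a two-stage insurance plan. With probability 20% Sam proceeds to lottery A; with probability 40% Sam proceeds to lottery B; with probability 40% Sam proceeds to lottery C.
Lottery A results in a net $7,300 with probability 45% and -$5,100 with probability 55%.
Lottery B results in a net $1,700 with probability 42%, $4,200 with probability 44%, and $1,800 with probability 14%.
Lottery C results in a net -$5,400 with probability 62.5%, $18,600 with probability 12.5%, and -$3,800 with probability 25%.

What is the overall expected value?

EV(A) = 0.45 × 7300 + 0.55 × (-5100) = 3285 − 2805 = 480
EV(B) = 0.42 × 1700 + 0.44 × 4200 + 0.14 × 1800 = 714 + 1848 + 252 = 2814
EV(C) = 0.625 × (-5400) + 0.125 × 18600 + 0.25 × (-3800) = -3375 + 2325 − 950 = -2000
Overall = 0.2 × 480 + 0.4 × 2814 + 0.4 × (-2000) = 96 + 1125.6 − 800 = 421.6

$421.60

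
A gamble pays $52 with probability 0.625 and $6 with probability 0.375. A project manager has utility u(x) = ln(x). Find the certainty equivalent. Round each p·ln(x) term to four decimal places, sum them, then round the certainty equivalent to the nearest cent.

$23.14

E[u] = 0.625·ln(52) + 0.375·ln(6) = 2.4695 + 0.6719 = 3.1414
CE = e^3.1414 ≈ 23.14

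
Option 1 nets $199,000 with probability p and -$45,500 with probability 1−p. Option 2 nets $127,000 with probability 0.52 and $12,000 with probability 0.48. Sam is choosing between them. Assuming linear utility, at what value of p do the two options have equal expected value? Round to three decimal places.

EV(Option 2) = 0.52 × 127000 + 0.48 × 12000 = 66040 + 5760 = 71800
p·199000 + (1−p)·(-45500) = 71800
244500p − 45500 = 71800
p = (71800 + 45500) / 244500

p = 0.480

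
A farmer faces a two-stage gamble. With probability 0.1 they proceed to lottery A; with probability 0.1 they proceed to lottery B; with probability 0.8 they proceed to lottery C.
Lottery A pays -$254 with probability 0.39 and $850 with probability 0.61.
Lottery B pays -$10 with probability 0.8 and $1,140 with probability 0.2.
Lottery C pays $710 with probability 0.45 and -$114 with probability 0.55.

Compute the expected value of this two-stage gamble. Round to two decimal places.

EV(A) = 0.39 × (-254) + 0.61 × 850 = -99.06 + 518.5 = 419.44
EV(B) = 0.8 × (-10) + 0.2 × 1140 = -8 + 228 = 220
EV(C) = 0.45 × 710 + 0.55 × (-114) = 319.5 − 62.7 = 256.8
Overall = 0.1 × 419.44 + 0.1 × 220 + 0.8 × 256.8 = 41.944 + 22 + 205.44 = 269.384

$269.38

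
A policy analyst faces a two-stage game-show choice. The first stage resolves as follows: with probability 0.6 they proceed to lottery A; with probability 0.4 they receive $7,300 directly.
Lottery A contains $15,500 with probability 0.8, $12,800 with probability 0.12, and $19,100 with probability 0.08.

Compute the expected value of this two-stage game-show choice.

$12,198.40

EV(A) = 0.8 × 15500 + 0.12 × 12800 + 0.08 × 19100 = 12400 + 1536 + 1528 = 15464
Branch B: 7300 (certain)
Overall = 0.6 × 15464 + 0.4 × 7300 = 9278.4 + 2920 = 12198.4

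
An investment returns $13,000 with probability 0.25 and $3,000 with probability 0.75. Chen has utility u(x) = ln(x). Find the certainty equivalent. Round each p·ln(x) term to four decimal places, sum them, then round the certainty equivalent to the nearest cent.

$4,328.60

E[u] = 0.25·ln(13000) + 0.75·ln(3000) = 2.3682 + 6.0048 = 8.3730
CE = e^8.3730 ≈ 4328.60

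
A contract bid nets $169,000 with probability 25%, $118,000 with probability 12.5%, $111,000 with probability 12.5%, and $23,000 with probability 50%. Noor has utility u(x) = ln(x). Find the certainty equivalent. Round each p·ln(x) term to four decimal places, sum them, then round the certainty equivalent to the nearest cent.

$56,556.76

E[u] = 0.25·ln(169000) + 0.125·ln(118000) + 0.125·ln(111000) + 0.5·ln(23000) = 3.0094 + 1.4598 + 1.4522 + 5.0216 = 10.9430
CE = e^10.9430 ≈ 56556.76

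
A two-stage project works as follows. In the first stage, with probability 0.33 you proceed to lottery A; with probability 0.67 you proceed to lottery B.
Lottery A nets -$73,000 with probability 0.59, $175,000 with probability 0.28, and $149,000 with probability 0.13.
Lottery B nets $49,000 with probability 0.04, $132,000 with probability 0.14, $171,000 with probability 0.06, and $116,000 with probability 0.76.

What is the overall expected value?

$87,985.20

EV(A) = 0.59 × (-73000) + 0.28 × 175000 + 0.13 × 149000 = -43070 + 49000 + 19370 = 25300
EV(B) = 0.04 × 49000 + 0.14 × 132000 + 0.06 × 171000 + 0.76 × 116000 = 1960 + 18480 + 10260 + 88160 = 118860
Overall = 0.33 × 25300 + 0.67 × 118860 = 8349 + 79636.2 = 87985.2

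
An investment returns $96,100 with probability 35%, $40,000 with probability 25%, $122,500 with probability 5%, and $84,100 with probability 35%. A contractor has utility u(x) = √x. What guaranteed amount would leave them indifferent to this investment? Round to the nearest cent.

E[u] = 0.35·√96100 + 0.25·√40000 + 0.05·√122500 + 0.35·√84100 = 0.35·310 + 0.25·200 + 0.05·350 + 0.35·290 = 277.5
CE = (277.5)² = 77006.25

$77,006.25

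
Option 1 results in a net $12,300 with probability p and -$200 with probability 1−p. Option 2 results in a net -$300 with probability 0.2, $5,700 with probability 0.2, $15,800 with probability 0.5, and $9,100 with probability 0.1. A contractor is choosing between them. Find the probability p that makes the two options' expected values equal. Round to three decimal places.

EV(Option 2) = 0.2 × (-300) + 0.2 × 5700 + 0.5 × 15800 + 0.1 × 9100 = -60 + 1140 + 7900 + 910 = 9890
p·12300 + (1−p)·(-200) = 9890
12500p − 200 = 9890
p = (9890 + 200) / 12500

p = 0.807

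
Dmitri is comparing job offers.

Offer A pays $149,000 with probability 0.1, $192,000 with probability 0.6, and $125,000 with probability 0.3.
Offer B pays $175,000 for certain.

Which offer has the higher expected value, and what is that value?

Offer B ($175,000)

Offer A = 0.1 × 149000 + 0.6 × 192000 + 0.3 × 125000 = 14900 + 115200 + 37500 = 167600
Offer B: 175000 (certain)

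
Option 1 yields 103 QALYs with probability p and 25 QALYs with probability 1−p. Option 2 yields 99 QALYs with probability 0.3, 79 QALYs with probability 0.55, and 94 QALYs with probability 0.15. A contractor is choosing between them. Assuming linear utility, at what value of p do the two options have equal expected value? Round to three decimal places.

p = 0.798

EV(Option 2) = 0.3 × 99 + 0.55 × 79 + 0.15 × 94 = 29.7 + 43.45 + 14.1 = 87.25
p·103 + (1−p)·25 = 87.25
78p + 25 = 87.25
p = (87.25 − 25) / 78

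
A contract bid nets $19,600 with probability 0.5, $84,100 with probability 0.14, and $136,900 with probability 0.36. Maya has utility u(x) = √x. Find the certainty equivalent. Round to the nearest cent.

$59,438.44

E[u] = 0.5·√19600 + 0.14·√84100 + 0.36·√136900 = 0.5·140 + 0.14·290 + 0.36·370 = 243.8
CE = (243.8)² = 59438.44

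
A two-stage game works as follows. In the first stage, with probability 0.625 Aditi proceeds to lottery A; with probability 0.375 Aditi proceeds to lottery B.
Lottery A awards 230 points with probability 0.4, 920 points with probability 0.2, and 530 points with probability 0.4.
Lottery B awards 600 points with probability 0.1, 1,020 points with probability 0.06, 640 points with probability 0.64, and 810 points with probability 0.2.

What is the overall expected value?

EV(A) = 0.4 × 230 + 0.2 × 920 + 0.4 × 530 = 92 + 184 + 212 = 488
EV(B) = 0.1 × 600 + 0.06 × 1020 + 0.64 × 640 + 0.2 × 810 = 60 + 61.2 + 409.6 + 162 = 692.8
Overall = 0.625 × 488 + 0.375 × 692.8 = 305 + 259.8 = 564.8

564.8 points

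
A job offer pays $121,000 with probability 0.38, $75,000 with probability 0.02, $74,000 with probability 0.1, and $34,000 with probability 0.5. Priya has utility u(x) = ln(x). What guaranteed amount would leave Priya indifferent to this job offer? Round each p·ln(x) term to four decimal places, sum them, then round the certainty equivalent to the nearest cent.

$60,481.93

E[u] = 0.38·ln(121000) + 0.02·ln(75000) + 0.1·ln(74000) + 0.5·ln(34000) = 4.4473 + 0.2245 + 1.1212 + 5.2171 = 11.0101
CE = e^11.0101 ≈ 60481.93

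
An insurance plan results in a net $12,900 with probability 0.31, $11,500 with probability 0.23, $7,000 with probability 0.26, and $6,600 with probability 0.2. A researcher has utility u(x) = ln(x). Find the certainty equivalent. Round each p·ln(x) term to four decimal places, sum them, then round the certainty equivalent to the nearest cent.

E[u] = 0.31·ln(12900) + 0.23·ln(11500) + 0.26·ln(7000) + 0.2·ln(6600) = 2.9341 + 2.1505 + 2.3020 + 1.7590 = 9.1456
CE = e^9.1456 ≈ 9373.11

$9,373.11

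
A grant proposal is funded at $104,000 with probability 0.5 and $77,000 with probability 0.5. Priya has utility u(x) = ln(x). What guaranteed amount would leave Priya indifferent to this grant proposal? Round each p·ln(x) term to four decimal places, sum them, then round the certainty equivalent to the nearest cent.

E[u] = 0.5·ln(104000) + 0.5·ln(77000) = 5.7761 + 5.6258 = 11.4019
CE = e^11.4019 ≈ 89491.60

$89,491.60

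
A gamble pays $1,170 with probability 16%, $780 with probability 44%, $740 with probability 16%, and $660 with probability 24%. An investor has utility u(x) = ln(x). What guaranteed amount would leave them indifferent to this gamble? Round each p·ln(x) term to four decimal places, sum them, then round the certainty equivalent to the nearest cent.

$792.90

E[u] = 0.16·ln(1170) + 0.44·ln(780) + 0.16·ln(740) + 0.24·ln(660) = 1.1304 + 2.9301 + 1.0571 + 1.5581 = 6.6757
CE = e^6.6757 ≈ 792.90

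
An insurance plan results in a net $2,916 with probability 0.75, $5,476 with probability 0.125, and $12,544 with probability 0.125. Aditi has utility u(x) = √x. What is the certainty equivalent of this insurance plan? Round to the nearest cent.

E[u] = 0.75·√2916 + 0.125·√5476 + 0.125·√12544 = 0.75·54 + 0.125·74 + 0.125·112 = 63.75
CE = (63.75)² = 4064.0625

$4,064.06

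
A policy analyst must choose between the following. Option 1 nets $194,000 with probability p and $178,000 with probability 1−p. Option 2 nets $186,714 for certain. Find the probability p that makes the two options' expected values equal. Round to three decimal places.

p = 0.545

p·194000 + (1−p)·178000 = 186714
16000p + 178000 = 186714
p = (186714 − 178000) / 16000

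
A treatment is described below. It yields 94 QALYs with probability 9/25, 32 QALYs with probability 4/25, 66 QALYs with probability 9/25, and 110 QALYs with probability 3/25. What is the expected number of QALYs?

EV = 9/25 × 94 + 4/25 × 32 + 9/25 × 66 + 3/25 × 110 = 33.84 + 5.12 + 23.76 + 13.2 = 75.92

75.92 QALYs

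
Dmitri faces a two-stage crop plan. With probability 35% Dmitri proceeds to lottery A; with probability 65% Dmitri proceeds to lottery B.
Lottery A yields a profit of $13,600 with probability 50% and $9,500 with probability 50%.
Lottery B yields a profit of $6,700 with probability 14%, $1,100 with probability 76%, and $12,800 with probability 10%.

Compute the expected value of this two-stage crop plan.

$6,027.60

EV(A) = 0.5 × 13600 + 0.5 × 9500 = 6800 + 4750 = 11550
EV(B) = 0.14 × 6700 + 0.76 × 1100 + 0.1 × 12800 = 938 + 836 + 1280 = 3054
Overall = 0.35 × 11550 + 0.65 × 3054 = 4042.5 + 1985.1 = 6027.6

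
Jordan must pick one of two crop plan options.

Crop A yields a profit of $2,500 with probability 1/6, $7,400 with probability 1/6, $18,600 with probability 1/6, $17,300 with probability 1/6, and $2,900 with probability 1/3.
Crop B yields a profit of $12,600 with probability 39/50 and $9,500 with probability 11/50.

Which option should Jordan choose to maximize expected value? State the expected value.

Crop A = 1/6 × 2500 + 1/6 × 7400 + 1/6 × 18600 + 1/6 × 17300 + 1/3 × 2900 = 416.6667 + 1233.3333 + 3100 + 2883.3333 + 966.6667 = 8600
Crop B = 39/50 × 12600 + 11/50 × 9500 = 9828 + 2090 = 11918

Crop B ($11,918)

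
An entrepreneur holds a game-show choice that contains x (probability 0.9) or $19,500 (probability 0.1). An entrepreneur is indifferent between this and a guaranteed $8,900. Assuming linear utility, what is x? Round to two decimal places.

x = $7,722.22

0.9·x + 0.1·19500 = 8900
0.9·x = 8900 − 1950 = 6950
x = 6950 / 0.9 = 7722.2222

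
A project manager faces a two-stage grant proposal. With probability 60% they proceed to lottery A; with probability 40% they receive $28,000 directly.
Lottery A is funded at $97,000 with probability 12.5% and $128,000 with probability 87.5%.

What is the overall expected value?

$85,675

EV(A) = 0.125 × 97000 + 0.875 × 128000 = 12125 + 112000 = 124125
Branch B: 28000 (certain)
Overall = 0.6 × 124125 + 0.4 × 28000 = 74475 + 11200 = 85675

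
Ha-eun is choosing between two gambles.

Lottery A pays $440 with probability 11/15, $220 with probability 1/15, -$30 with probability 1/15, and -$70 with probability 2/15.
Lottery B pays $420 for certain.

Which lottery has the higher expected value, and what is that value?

Lottery B ($420)

Lottery A = 11/15 × 440 + 1/15 × 220 + 1/15 × (-30) + 2/15 × (-70) = 322.6667 + 14.6667 − 2 − 9.3333 = 326
Lottery B: 420 (certain)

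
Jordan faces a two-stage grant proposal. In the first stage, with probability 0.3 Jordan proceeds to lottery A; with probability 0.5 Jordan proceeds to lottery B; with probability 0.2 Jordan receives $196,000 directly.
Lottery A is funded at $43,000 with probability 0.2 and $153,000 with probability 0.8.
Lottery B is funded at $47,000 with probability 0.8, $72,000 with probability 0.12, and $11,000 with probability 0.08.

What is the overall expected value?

EV(A) = 0.2 × 43000 + 0.8 × 153000 = 8600 + 122400 = 131000
EV(B) = 0.8 × 47000 + 0.12 × 72000 + 0.08 × 11000 = 37600 + 8640 + 880 = 47120
Branch C: 196000 (certain)
Overall = 0.3 × 131000 + 0.5 × 47120 + 0.2 × 196000 = 39300 + 23560 + 39200 = 102060

$102,060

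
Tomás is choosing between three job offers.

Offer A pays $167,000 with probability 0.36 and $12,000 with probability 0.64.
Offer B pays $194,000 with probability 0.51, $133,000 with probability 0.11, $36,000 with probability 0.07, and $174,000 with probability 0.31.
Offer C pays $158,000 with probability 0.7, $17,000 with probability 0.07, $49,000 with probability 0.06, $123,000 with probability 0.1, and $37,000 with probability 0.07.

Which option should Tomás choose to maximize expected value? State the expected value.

Offer B ($170,030)

Offer A = 0.36 × 167000 + 0.64 × 12000 = 60120 + 7680 = 67800
Offer B = 0.51 × 194000 + 0.11 × 133000 + 0.07 × 36000 + 0.31 × 174000 = 98940 + 14630 + 2520 + 53940 = 170030
Offer C = 0.7 × 158000 + 0.07 × 17000 + 0.06 × 49000 + 0.1 × 123000 + 0.07 × 37000 = 110600 + 1190 + 2940 + 12300 + 2590 = 129620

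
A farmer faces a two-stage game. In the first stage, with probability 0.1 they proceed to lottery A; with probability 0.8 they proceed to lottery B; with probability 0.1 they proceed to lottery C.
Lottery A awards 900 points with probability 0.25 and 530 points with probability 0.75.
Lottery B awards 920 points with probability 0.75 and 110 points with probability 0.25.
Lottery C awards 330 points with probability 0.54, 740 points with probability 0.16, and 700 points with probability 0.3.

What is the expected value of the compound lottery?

EV(A) = 0.25 × 900 + 0.75 × 530 = 225 + 397.5 = 622.5
EV(B) = 0.75 × 920 + 0.25 × 110 = 690 + 27.5 = 717.5
EV(C) = 0.54 × 330 + 0.16 × 740 + 0.3 × 700 = 178.2 + 118.4 + 210 = 506.6
Overall = 0.1 × 622.5 + 0.8 × 717.5 + 0.1 × 506.6 = 62.25 + 574 + 50.66 = 686.91

686.91 points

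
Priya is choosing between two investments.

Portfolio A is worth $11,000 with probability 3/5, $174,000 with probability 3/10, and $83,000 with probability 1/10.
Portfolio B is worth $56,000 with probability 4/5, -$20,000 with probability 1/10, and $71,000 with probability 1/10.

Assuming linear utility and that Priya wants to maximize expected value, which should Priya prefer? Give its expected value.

Portfolio A ($67,100)

Portfolio A = 3/5 × 11000 + 3/10 × 174000 + 1/10 × 83000 = 6600 + 52200 + 8300 = 67100
Portfolio B = 4/5 × 56000 + 1/10 × (-20000) + 1/10 × 71000 = 44800 − 2000 + 7100 = 49900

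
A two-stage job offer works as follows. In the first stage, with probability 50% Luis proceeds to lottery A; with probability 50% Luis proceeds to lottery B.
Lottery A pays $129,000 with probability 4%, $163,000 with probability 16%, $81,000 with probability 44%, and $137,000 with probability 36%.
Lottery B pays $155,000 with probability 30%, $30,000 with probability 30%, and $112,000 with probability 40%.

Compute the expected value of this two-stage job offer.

$108,250

EV(A) = 0.04 × 129000 + 0.16 × 163000 + 0.44 × 81000 + 0.36 × 137000 = 5160 + 26080 + 35640 + 49320 = 116200
EV(B) = 0.3 × 155000 + 0.3 × 30000 + 0.4 × 112000 = 46500 + 9000 + 44800 = 100300
Overall = 0.5 × 116200 + 0.5 × 100300 = 58100 + 50150 = 108250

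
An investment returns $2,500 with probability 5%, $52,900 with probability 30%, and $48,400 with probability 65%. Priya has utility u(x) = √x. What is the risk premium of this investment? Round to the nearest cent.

$1,444.75

E[u] = 0.05·√2500 + 0.3·√52900 + 0.65·√48400 = 0.05·50 + 0.3·230 + 0.65·220 = 214.5
CE = (214.5)² = 46010.25
Risk premium = EV − CE = 47455 − 46010.25 = 1444.75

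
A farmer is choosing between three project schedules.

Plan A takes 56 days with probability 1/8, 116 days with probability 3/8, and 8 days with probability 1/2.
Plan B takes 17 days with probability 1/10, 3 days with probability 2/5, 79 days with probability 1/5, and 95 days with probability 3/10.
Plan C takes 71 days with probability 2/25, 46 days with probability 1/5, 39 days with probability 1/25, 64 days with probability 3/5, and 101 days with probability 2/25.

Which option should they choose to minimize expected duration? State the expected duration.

Plan B (47.2 days)

Plan A = 1/8 × 56 + 3/8 × 116 + 1/2 × 8 = 7 + 43.5 + 4 = 54.5
Plan B = 1/10 × 17 + 2/5 × 3 + 1/5 × 79 + 3/10 × 95 = 1.7 + 1.2 + 15.8 + 28.5 = 47.2
Plan C = 2/25 × 71 + 1/5 × 46 + 1/25 × 39 + 3/5 × 64 + 2/25 × 101 = 5.68 + 9.2 + 1.56 + 38.4 + 8.08 = 62.92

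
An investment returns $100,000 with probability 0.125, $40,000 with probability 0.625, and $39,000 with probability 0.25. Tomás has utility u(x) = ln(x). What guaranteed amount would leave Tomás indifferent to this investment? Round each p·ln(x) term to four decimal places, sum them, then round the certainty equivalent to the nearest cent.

$44,569.28

E[u] = 0.125·ln(100000) + 0.625·ln(40000) + 0.25·ln(39000) = 1.4391 + 6.6229 + 2.6428 = 10.7048
CE = e^10.7048 ≈ 44569.28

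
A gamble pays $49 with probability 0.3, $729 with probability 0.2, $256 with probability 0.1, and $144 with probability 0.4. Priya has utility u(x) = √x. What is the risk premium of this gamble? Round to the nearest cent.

$50.49

E[u] = 0.3·√49 + 0.2·√729 + 0.1·√256 + 0.4·√144 = 0.3·7 + 0.2·27 + 0.1·16 + 0.4·12 = 13.9
CE = (13.9)² = 193.21
Risk premium = EV − CE = 243.7 − 193.21 = 50.49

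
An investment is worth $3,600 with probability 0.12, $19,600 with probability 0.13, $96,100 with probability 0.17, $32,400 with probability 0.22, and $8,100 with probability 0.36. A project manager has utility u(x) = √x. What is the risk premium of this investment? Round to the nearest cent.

$6,830.99

E[u] = 0.12·√3600 + 0.13·√19600 + 0.17·√96100 + 0.22·√32400 + 0.36·√8100 = 0.12·60 + 0.13·140 + 0.17·310 + 0.22·180 + 0.36·90 = 150.1
CE = (150.1)² = 22530.01
Risk premium = EV − CE = 29361 − 22530.01 = 6830.99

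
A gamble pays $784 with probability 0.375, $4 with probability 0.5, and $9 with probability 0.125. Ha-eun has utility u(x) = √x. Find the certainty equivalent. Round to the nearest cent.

$141.02

E[u] = 0.375·√784 + 0.5·√4 + 0.125·√9 = 0.375·28 + 0.5·2 + 0.125·3 = 11.875
CE = (11.875)² = 141.015625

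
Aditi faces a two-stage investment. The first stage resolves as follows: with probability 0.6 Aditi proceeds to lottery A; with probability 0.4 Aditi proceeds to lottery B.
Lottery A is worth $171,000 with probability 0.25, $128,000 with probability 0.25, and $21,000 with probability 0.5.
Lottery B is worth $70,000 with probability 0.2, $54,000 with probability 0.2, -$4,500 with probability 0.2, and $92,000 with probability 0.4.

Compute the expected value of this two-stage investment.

EV(A) = 0.25 × 171000 + 0.25 × 128000 + 0.5 × 21000 = 42750 + 32000 + 10500 = 85250
EV(B) = 0.2 × 70000 + 0.2 × 54000 + 0.2 × (-4500) + 0.4 × 92000 = 14000 + 10800 − 900 + 36800 = 60700
Overall = 0.6 × 85250 + 0.4 × 60700 = 51150 + 24280 = 75430

$75,430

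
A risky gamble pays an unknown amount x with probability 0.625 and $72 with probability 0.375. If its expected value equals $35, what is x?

x = $12.80

0.625·x + 0.375·72 = 35
0.625·x = 35 − 27 = 8
x = 8 / 0.625 = 12.8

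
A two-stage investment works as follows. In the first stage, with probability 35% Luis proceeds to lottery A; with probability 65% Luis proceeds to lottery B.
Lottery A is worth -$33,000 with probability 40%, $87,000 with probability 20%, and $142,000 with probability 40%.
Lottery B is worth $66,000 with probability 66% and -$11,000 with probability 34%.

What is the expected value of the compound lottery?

EV(A) = 0.4 × (-33000) + 0.2 × 87000 + 0.4 × 142000 = -13200 + 17400 + 56800 = 61000
EV(B) = 0.66 × 66000 + 0.34 × (-11000) = 43560 − 3740 = 39820
Overall = 0.35 × 61000 + 0.65 × 39820 = 21350 + 25883 = 47233

$47,233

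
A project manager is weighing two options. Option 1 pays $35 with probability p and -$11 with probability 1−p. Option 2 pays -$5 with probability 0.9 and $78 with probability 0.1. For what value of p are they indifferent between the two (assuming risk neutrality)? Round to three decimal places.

p = 0.311

EV(Option 2) = 0.9 × (-5) + 0.1 × 78 = -4.5 + 7.8 = 3.3
p·35 + (1−p)·(-11) = 3.3
46p − 11 = 3.3
p = (3.3 + 11) / 46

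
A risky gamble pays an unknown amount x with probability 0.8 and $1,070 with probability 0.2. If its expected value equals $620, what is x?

x = $507.50

0.8·x + 0.2·1070 = 620
0.8·x = 620 − 214 = 406
x = 406 / 0.8 = 507.5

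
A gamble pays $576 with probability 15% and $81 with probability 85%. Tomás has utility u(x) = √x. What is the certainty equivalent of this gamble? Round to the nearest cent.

$126.56

E[u] = 0.15·√576 + 0.85·√81 = 0.15·24 + 0.85·9 = 11.25
CE = (11.25)² = 126.5625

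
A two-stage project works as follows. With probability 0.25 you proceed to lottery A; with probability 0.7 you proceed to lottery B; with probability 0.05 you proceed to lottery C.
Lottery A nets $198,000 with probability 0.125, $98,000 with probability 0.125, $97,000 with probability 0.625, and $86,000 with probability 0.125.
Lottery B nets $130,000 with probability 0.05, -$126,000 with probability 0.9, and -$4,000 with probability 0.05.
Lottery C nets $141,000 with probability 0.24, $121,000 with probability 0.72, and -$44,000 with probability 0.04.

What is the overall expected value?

-$41,916.25

EV(A) = 0.125 × 198000 + 0.125 × 98000 + 0.625 × 97000 + 0.125 × 86000 = 24750 + 12250 + 60625 + 10750 = 108375
EV(B) = 0.05 × 130000 + 0.9 × (-126000) + 0.05 × (-4000) = 6500 − 113400 − 200 = -107100
EV(C) = 0.24 × 141000 + 0.72 × 121000 + 0.04 × (-44000) = 33840 + 87120 − 1760 = 119200
Overall = 0.25 × 108375 + 0.7 × (-107100) + 0.05 × 119200 = 27093.75 − 74970 + 5960 = -41916.25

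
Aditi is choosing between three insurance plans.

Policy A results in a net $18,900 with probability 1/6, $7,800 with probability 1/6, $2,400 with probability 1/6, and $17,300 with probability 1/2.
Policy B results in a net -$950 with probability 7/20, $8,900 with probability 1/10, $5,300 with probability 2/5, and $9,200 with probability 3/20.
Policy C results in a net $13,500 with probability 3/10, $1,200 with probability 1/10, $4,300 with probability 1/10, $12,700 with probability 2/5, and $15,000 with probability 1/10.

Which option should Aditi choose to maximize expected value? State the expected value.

Policy A ($13,500)

Policy A = 1/6 × 18900 + 1/6 × 7800 + 1/6 × 2400 + 1/2 × 17300 = 3150 + 1300 + 400 + 8650 = 13500
Policy B = 7/20 × (-950) + 1/10 × 8900 + 2/5 × 5300 + 3/20 × 9200 = -332.5 + 890 + 2120 + 1380 = 4057.5
Policy C = 3/10 × 13500 + 1/10 × 1200 + 1/10 × 4300 + 2/5 × 12700 + 1/10 × 15000 = 4050 + 120 + 430 + 5080 + 1500 = 11180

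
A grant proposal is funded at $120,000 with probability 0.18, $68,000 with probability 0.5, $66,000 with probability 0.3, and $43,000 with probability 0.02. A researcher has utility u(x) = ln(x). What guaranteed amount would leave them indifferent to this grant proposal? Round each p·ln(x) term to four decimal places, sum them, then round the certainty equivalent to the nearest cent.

E[u] = 0.18·ln(120000) + 0.5·ln(68000) + 0.3·ln(66000) + 0.02·ln(43000) = 2.1051 + 5.5636 + 3.3292 + 0.2134 = 11.2113
CE = e^11.2113 ≈ 73961.50

$73,961.50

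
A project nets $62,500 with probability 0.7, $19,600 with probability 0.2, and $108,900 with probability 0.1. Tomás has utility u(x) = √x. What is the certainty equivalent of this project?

$55,696

E[u] = 0.7·√62500 + 0.2·√19600 + 0.1·√108900 = 0.7·250 + 0.2·140 + 0.1·330 = 236
CE = (236)² = 55696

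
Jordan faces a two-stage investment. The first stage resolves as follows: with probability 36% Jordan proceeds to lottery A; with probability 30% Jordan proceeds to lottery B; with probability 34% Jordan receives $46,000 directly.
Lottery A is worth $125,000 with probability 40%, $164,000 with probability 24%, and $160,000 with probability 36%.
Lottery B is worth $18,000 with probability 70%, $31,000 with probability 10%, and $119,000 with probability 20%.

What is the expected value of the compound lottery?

EV(A) = 0.4 × 125000 + 0.24 × 164000 + 0.36 × 160000 = 50000 + 39360 + 57600 = 146960
EV(B) = 0.7 × 18000 + 0.1 × 31000 + 0.2 × 119000 = 12600 + 3100 + 23800 = 39500
Branch C: 46000 (certain)
Overall = 0.36 × 146960 + 0.3 × 39500 + 0.34 × 46000 = 52905.6 + 11850 + 15640 = 80395.6

$80,395.60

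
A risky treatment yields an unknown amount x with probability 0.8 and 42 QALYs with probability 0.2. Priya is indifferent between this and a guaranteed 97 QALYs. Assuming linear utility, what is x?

x = 110.75 QALYs

0.8·x + 0.2·42 = 97
0.8·x = 97 − 8.4 = 88.6
x = 88.6 / 0.8 = 110.75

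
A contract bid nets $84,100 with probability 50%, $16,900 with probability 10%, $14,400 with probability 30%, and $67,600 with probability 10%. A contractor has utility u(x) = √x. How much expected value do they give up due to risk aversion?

$6,420

E[u] = 0.5·√84100 + 0.1·√16900 + 0.3·√14400 + 0.1·√67600 = 0.5·290 + 0.1·130 + 0.3·120 + 0.1·260 = 220
CE = (220)² = 48400
Risk premium = EV − CE = 54820 − 48400 = 6420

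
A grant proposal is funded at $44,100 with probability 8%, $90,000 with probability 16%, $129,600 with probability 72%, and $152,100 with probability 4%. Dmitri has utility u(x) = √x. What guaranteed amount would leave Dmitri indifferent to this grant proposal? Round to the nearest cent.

$115,328.16

E[u] = 0.08·√44100 + 0.16·√90000 + 0.72·√129600 + 0.04·√152100 = 0.08·210 + 0.16·300 + 0.72·360 + 0.04·390 = 339.6
CE = (339.6)² = 115328.16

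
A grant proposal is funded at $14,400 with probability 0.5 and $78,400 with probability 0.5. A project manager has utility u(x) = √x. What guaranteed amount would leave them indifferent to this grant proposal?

$40,000

E[u] = 0.5·√14400 + 0.5·√78400 = 0.5·120 + 0.5·280 = 200
CE = (200)² = 40000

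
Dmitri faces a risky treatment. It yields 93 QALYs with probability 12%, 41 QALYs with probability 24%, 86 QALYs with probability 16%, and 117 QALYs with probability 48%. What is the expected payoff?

EV = 0.12 × 93 + 0.24 × 41 + 0.16 × 86 + 0.48 × 117 = 11.16 + 9.84 + 13.76 + 56.16 = 90.92

90.92 QALYs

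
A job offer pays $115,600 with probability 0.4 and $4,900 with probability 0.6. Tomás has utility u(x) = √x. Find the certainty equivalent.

E[u] = 0.4·√115600 + 0.6·√4900 = 0.4·340 + 0.6·70 = 178
CE = (178)² = 31684

$31,684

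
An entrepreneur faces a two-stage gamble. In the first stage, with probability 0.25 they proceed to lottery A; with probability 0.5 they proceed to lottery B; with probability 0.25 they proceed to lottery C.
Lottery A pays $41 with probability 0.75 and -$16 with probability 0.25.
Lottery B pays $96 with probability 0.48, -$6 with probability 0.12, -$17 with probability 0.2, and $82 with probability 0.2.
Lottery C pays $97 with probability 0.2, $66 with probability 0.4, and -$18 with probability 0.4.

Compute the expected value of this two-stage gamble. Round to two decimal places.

EV(A) = 0.75 × 41 + 0.25 × (-16) = 30.75 − 4 = 26.75
EV(B) = 0.48 × 96 + 0.12 × (-6) + 0.2 × (-17) + 0.2 × 82 = 46.08 − 0.72 − 3.4 + 16.4 = 58.36
EV(C) = 0.2 × 97 + 0.4 × 66 + 0.4 × (-18) = 19.4 + 26.4 − 7.2 = 38.6
Overall = 0.25 × 26.75 + 0.5 × 58.36 + 0.25 × 38.6 = 6.6875 + 29.18 + 9.65 = 45.5175

$45.52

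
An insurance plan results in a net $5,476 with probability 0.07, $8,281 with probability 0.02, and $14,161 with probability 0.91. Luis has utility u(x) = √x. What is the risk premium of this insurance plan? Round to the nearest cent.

E[u] = 0.07·√5476 + 0.02·√8281 + 0.91·√14161 = 0.07·74 + 0.02·91 + 0.91·119 = 115.29
CE = (115.29)² = 13291.7841
Risk premium = EV − CE = 13435.45 − 13291.7841 = 143.6659

$143.67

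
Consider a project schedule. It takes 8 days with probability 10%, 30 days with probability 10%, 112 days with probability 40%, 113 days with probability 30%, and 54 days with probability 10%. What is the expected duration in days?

87.9 days

EV = 0.1 × 8 + 0.1 × 30 + 0.4 × 112 + 0.3 × 113 + 0.1 × 54 = 0.8 + 3 + 44.8 + 33.9 + 5.4 = 87.9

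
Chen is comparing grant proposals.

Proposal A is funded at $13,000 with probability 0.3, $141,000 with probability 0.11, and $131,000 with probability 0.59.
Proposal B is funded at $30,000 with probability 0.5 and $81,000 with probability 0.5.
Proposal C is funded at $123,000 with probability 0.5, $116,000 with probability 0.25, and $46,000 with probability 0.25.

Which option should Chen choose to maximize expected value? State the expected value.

Proposal A = 0.3 × 13000 + 0.11 × 141000 + 0.59 × 131000 = 3900 + 15510 + 77290 = 96700
Proposal B = 0.5 × 30000 + 0.5 × 81000 = 15000 + 40500 = 55500
Proposal C = 0.5 × 123000 + 0.25 × 116000 + 0.25 × 46000 = 61500 + 29000 + 11500 = 102000

Proposal C ($102,000)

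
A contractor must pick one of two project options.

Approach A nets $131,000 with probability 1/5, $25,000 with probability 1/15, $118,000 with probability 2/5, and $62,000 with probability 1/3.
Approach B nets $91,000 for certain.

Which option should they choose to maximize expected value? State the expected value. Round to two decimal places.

Approach A ($95,733.33)

Approach A = 1/5 × 131000 + 1/15 × 25000 + 2/5 × 118000 + 1/3 × 62000 = 26200 + 1666.6667 + 47200 + 20666.6667 = 95733.3333
Approach B: 91000 (certain)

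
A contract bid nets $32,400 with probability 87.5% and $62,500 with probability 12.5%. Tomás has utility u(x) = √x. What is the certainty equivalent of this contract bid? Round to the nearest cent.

$35,626.56

E[u] = 0.875·√32400 + 0.125·√62500 = 0.875·180 + 0.125·250 = 188.75
CE = (188.75)² = 35626.5625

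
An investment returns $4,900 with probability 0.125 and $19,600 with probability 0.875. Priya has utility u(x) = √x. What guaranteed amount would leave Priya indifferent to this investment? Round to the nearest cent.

$17,226.56

E[u] = 0.125·√4900 + 0.875·√19600 = 0.125·70 + 0.875·140 = 131.25
CE = (131.25)² = 17226.5625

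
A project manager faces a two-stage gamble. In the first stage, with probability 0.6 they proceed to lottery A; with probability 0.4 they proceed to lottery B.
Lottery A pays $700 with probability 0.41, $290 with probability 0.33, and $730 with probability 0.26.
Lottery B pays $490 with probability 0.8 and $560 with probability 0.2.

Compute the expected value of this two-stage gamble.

EV(A) = 0.41 × 700 + 0.33 × 290 + 0.26 × 730 = 287 + 95.7 + 189.8 = 572.5
EV(B) = 0.8 × 490 + 0.2 × 560 = 392 + 112 = 504
Overall = 0.6 × 572.5 + 0.4 × 504 = 343.5 + 201.6 = 545.1

$545.10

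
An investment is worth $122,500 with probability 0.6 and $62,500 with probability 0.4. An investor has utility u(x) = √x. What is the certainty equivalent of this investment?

E[u] = 0.6·√122500 + 0.4·√62500 = 0.6·350 + 0.4·250 = 310
CE = (310)² = 96100

$96,100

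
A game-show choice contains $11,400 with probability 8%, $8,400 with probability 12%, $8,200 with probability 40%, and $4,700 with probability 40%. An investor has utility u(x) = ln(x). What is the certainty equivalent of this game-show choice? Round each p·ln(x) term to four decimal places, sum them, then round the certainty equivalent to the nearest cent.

$6,758.12

E[u] = 0.08·ln(11400) + 0.12·ln(8400) + 0.4·ln(8200) + 0.4·ln(4700) = 0.7473 + 1.0843 + 3.6048 + 3.3821 = 8.8185
CE = e^8.8185 ≈ 6758.12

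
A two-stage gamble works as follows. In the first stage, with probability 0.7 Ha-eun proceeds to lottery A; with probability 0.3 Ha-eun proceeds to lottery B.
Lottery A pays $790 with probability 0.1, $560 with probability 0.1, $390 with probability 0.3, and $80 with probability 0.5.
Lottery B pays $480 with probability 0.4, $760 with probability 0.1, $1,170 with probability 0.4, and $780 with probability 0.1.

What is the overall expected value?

$448.60

EV(A) = 0.1 × 790 + 0.1 × 560 + 0.3 × 390 + 0.5 × 80 = 79 + 56 + 117 + 40 = 292
EV(B) = 0.4 × 480 + 0.1 × 760 + 0.4 × 1170 + 0.1 × 780 = 192 + 76 + 468 + 78 = 814
Overall = 0.7 × 292 + 0.3 × 814 = 204.4 + 244.2 = 448.6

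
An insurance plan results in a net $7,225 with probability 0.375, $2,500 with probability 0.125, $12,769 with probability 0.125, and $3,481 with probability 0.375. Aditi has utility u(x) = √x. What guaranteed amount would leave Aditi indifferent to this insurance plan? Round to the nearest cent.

E[u] = 0.375·√7225 + 0.125·√2500 + 0.125·√12769 + 0.375·√3481 = 0.375·85 + 0.125·50 + 0.125·113 + 0.375·59 = 74.375
CE = (74.375)² = 5531.640625

$5,531.64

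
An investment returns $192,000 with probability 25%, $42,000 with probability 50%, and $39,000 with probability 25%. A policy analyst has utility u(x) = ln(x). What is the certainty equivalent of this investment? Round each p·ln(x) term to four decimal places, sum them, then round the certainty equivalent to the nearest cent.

$60,282.67

E[u] = 0.25·ln(192000) + 0.5·ln(42000) + 0.25·ln(39000) = 3.0413 + 5.3227 + 2.6428 = 11.0068
CE = e^11.0068 ≈ 60282.67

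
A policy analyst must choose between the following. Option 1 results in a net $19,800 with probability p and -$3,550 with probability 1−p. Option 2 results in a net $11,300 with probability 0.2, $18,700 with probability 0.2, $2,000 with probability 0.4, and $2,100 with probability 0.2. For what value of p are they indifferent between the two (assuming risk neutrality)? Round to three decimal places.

EV(Option 2) = 0.2 × 11300 + 0.2 × 18700 + 0.4 × 2000 + 0.2 × 2100 = 2260 + 3740 + 800 + 420 = 7220
p·19800 + (1−p)·(-3550) = 7220
23350p − 3550 = 7220
p = (7220 + 3550) / 23350

p = 0.461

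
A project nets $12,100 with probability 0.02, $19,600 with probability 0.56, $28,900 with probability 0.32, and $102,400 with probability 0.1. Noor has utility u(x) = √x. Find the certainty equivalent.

E[u] = 0.02·√12100 + 0.56·√19600 + 0.32·√28900 + 0.1·√102400 = 0.02·110 + 0.56·140 + 0.32·170 + 0.1·320 = 167
CE = (167)² = 27889

$27,889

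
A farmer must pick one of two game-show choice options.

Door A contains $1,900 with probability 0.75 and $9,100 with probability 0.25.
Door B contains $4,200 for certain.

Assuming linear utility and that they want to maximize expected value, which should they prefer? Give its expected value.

Door A = 0.75 × 1900 + 0.25 × 9100 = 1425 + 2275 = 3700
Door B: 4200 (certain)

Door B ($4,200)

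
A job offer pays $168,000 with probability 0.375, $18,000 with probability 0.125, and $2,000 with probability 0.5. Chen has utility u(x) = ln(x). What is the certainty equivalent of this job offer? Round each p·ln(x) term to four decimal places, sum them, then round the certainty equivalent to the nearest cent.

$13,866.07

E[u] = 0.375·ln(168000) + 0.125·ln(18000) + 0.5·ln(2000) = 4.5119 + 1.2248 + 3.8005 = 9.5372
CE = e^9.5372 ≈ 13866.07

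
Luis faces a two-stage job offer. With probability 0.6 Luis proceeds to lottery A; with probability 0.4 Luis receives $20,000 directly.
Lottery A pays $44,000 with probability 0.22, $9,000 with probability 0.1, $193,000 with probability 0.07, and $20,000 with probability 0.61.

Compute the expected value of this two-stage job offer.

EV(A) = 0.22 × 44000 + 0.1 × 9000 + 0.07 × 193000 + 0.61 × 20000 = 9680 + 900 + 13510 + 12200 = 36290
Branch B: 20000 (certain)
Overall = 0.6 × 36290 + 0.4 × 20000 = 21774 + 8000 = 29774

$29,774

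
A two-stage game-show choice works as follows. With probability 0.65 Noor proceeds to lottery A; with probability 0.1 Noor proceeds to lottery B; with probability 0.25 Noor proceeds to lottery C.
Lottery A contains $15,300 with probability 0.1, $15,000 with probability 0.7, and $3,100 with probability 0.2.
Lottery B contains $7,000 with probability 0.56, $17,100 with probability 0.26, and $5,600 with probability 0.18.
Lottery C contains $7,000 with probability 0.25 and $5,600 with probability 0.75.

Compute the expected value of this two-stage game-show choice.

$10,647.40

EV(A) = 0.1 × 15300 + 0.7 × 15000 + 0.2 × 3100 = 1530 + 10500 + 620 = 12650
EV(B) = 0.56 × 7000 + 0.26 × 17100 + 0.18 × 5600 = 3920 + 4446 + 1008 = 9374
EV(C) = 0.25 × 7000 + 0.75 × 5600 = 1750 + 4200 = 5950
Overall = 0.65 × 12650 + 0.1 × 9374 + 0.25 × 5950 = 8222.5 + 937.4 + 1487.5 = 10647.4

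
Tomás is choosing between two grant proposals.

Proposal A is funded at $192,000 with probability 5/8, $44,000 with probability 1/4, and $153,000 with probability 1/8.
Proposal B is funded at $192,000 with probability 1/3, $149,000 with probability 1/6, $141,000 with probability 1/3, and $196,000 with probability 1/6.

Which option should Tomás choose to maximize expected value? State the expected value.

Proposal A = 5/8 × 192000 + 1/4 × 44000 + 1/8 × 153000 = 120000 + 11000 + 19125 = 150125
Proposal B = 1/3 × 192000 + 1/6 × 149000 + 1/3 × 141000 + 1/6 × 196000 = 64000 + 24833.3333 + 47000 + 32666.6667 = 168500

Proposal B ($168,500)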